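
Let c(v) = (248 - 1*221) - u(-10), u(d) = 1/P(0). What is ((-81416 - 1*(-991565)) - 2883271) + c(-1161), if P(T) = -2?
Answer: -3946189/2 ≈ -1.9731e+6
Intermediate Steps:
u(d) = -1/2 (u(d) = 1/(-2) = -1/2)
c(v) = 55/2 (c(v) = (248 - 1*221) - 1*(-1/2) = (248 - 221) + 1/2 = 27 + 1/2 = 55/2)
((-81416 - 1*(-991565)) - 2883271) + c(-1161) = ((-81416 - 1*(-991565)) - 2883271) + 55/2 = ((-81416 + 991565) - 2883271) + 55/2 = (910149 - 2883271) + 55/2 = -1973122 + 55/2 = -3946189/2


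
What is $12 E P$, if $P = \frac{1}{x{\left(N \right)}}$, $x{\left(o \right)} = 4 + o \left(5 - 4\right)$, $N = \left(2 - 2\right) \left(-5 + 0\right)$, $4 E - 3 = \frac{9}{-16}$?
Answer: $\frac{117}{64} \approx 1.8281$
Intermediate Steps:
$E = \frac{39}{64}$ ($E = \frac{3}{4} + \frac{9 \frac{1}{-16}}{4} = \frac{3}{4} + \frac{9 \left(- \frac{1}{16}\right)}{4} = \frac{3}{4} + \frac{1}{4} \left(- \frac{9}{16}\right) = \frac{3}{4} - \frac{9}{64} = \frac{39}{64} \approx 0.60938$)
$N = 0$ ($N = 0 \left(-5\right) = 0$)
$x{\left(o \right)} = 4 + o$ ($x{\left(o \right)} = 4 + o 1 = 4 + o$)
$P = \frac{1}{4}$ ($P = \frac{1}{4 + 0} = \frac{1}{4} \approx 0.25$)
$12 E P = 12 \cdot \frac{39}{64} \cdot \frac{1}{4} = \frac{117}{16} \cdot \frac{1}{4} = \frac{117}{64}$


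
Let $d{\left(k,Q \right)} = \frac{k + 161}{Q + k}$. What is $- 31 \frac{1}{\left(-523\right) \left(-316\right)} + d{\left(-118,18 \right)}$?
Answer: $- \frac{888703}{2065850} \approx -0.43019$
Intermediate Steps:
$d{\left(k,Q \right)} = \frac{161 + k}{Q + k}$
$- 31 \frac{1}{\left(-523\right) \left(-316\right)} + d{\left(-118,18 \right)} = - 31 \frac{1}{\left(-523\right) \left(-316\right)} + \frac{161 - 118}{18 - 118} = - 31 \left(\left(- \frac{1}{523}\right) \left(- \frac{1}{316}\right)\right) + \frac{1}{-100} \cdot 43 = \left(-31\right) \frac{1}{165268} - \frac{43}{100} = - \frac{31}{165268} - \frac{43}{100} = - \frac{888703}{2065850}$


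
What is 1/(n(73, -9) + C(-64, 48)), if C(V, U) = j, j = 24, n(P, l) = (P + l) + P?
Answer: 1/161 ≈ 0.0062112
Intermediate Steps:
n(P, l) = l + 2*P
C(V, U) = 24
1/(n(73, -9) + C(-64, 48)) = 1/((-9 + 2*73) + 24) = 1/((-9 + 146) + 24) = 1/(137 + 24) = 1/161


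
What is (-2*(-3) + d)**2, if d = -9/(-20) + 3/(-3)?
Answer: 11881/400 ≈ 29.703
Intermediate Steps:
d = -11/20 (d = -9*(-1/20) + 3*(-1/3) = 9/20 - 1 = -11/20 ≈ -0.55000)
(-2*(-3) + d)**2 = (-2*(-3) - 11/20)**2 = (6 - 11/20)**2 = (109/20)**2 = 11881/400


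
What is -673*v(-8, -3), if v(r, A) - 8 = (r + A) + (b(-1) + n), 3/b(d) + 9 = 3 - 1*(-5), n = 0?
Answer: 4038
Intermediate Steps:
b(d) = -3 (b(d) = 3/(-9 + (3 - 1*(-5))) = 3/(-9 + (3 + 5)) = 3/(-9 + 8) = 3/(-1) = 3*(-1) = -3)
v(r, A) = 5 + A + r (v(r, A) = 8 + ((r + A) + (-3 + 0)) = 8 + ((A + r) - 3) = 8 + (-3 + A + r) = 5 + A + r)
-673*v(-8, -3) = -673*(5 - 3 - 8) = -673*(-6) = 4038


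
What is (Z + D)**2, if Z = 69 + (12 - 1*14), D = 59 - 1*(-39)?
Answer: 27225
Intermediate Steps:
D = 98 (D = 59 + 39 = 98)
Z = 67 (Z = 69 + (12 - 14) = 69 - 2 = 67)
(Z + D)**2 = (67 + 98)**2 = 165**2 = 27225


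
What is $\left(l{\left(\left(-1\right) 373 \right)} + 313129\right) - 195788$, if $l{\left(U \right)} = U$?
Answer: $116968$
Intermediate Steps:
$\left(l{\left(\left(-1\right) 373 \right)} + 313129\right) - 195788 = \left(\left(-1\right) 373 + 313129\right) - 195788 = \left(-373 + 313129\right) - 195788 = 312756 - 195788 = 116968$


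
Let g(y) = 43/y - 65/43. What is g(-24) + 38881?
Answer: 40121783/1032 ≈ 38878.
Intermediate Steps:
g(y) = -65/43 + 43/y (g(y) = 43/y - 65*1/43 = 43/y - 65/43 = -65/43 + 43/y)
g(-24) + 38881 = (-65/43 + 43/(-24)) + 38881 = (-65/43 + 43*(-1/24)) + 38881 = (-65/43 - 43/24) + 38881 = -3409/1032 + 38881 = 40121783/1032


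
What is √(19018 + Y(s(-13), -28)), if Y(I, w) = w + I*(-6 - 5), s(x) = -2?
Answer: 14*√97 ≈ 137.88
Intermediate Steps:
Y(I, w) = w - 11*I (Y(I, w) = w + I*(-11) = w - 11*I)
√(19018 + Y(s(-13), -28)) = √(19018 + (-28 - 11*(-2))) = √(19018 + (-28 + 22)) = √(19018 - 6) = √19012 = 14*√97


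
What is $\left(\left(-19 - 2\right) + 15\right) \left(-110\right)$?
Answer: $660$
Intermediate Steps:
$\left(\left(-19 - 2\right) + 15\right) \left(-110\right) = \left(-21 + 15\right) \left(-110\right) = \left(-6\right) \left(-110\right) = 660$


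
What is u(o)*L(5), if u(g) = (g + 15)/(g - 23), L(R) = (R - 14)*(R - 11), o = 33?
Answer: 1296/5 ≈ 259.20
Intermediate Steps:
L(R) = (-14 + R)*(-11 + R)
u(g) = (15 + g)/(-23 + g)
u(o)*L(5) = ((15 + 33)/(-23 + 33))*(154 + 5**2 - 25*5) = (48/10)*(154 + 25 - 125) = ((1/10)*48)*54 = (24/5)*54 = 1296/5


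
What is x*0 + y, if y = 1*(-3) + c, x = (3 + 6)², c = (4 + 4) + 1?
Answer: 6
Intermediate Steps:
c = 9 (c = 8 + 1 = 9)
x = 81 (x = 9² = 81)
y = 6 (y = 1*(-3) + 9 = -3 + 9 = 6)
x*0 + y = 81*0 + 6 = 0 + 6 = 6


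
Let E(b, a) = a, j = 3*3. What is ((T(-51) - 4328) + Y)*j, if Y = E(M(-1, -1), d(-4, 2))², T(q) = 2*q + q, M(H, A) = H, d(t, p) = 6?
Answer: -40005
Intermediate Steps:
j = 9
T(q) = 3*q
Y = 36 (Y = 6² = 36)
((T(-51) - 4328) + Y)*j = ((3*(-51) - 4328) + 36)*9 = ((-153 - 4328) + 36)*9 = (-4481 + 36)*9 = -4445*9 = -40005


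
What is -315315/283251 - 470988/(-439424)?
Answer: -429096381/10372273952 ≈ -0.041370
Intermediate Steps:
-315315/283251 - 470988/(-439424) = -315315*1/283251 - 470988*(-1/439424) = -105105/94417 + 117747/109856 = -429096381/10372273952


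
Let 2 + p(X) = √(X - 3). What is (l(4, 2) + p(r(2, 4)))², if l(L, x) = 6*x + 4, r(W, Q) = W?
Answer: (14 + I)² ≈ 195.0 + 28.0*I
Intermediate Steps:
l(L, x) = 4 + 6*x
p(X) = -2 + √(-3 + X) (p(X) = -2 + √(X - 3) = -2 + √(-3 + X))
(l(4, 2) + p(r(2, 4)))² = ((4 + 6*2) + (-2 + √(-3 + 2)))² = ((4 + 12) + (-2 + √(-1)))² = (16 + (-2 + I))² = (14 + I)²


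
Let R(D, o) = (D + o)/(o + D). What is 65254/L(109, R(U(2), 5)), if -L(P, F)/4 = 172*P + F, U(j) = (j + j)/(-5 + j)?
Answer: -32627/37498 ≈ -0.87010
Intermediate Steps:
U(j) = 2*j/(-5 + j) (U(j) = (2*j)/(-5 + j) = 2*j/(-5 + j))
R(D, o) = 1 (R(D, o) = (D + o)/(D + o) = 1)
L(P, F) = -688*P - 4*F (L(P, F) = -4*(172*P + F) = -4*(F + 172*P) = -688*P - 4*F)
65254/L(109, R(U(2), 5)) = 65254/(-688*109 - 4*1) = 65254/(-74992 - 4) = 65254/(-74996) = 65254*(-1/74996) = -32627/37498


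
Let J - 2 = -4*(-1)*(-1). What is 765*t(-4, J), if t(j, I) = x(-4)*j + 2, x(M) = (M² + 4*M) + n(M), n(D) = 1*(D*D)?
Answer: -47430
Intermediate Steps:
n(D) = D² (n(D) = 1*D² = D²)
x(M) = 2*M² + 4*M (x(M) = (M² + 4*M) + M² = 2*M² + 4*M)
J = -2 (J = 2 - 4*(-1)*(-1) = 2 + 4*(-1) = 2 - 4 = -2)
t(j, I) = 2 + 16*j (t(j, I) = (2*(-4)*(2 - 4))*j + 2 = (2*(-4)*(-2))*j + 2 = 16*j + 2 = 2 + 16*j)
765*t(-4, J) = 765*(2 + 16*(-4)) = 765*(2 - 64) = 765*(-62) = -47430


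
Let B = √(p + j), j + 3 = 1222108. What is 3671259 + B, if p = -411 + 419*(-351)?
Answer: 3671259 + 5*√42985 ≈ 3.6723e+6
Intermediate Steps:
j = 1222105 (j = -3 + 1222108 = 1222105)
p = -147480 (p = -411 - 147069 = -147480)
B = 5*√42985 (B = √(-147480 + 1222105) = √1074625 = 5*√42985 ≈ 1036.6)
3671259 + B = 3671259 + 5*√42985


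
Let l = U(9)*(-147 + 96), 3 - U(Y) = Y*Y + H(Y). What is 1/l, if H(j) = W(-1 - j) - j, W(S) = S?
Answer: 1/3009 ≈ 0.00033234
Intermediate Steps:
H(j) = -1 - 2*j (H(j) = (-1 - j) - j = -1 - 2*j)
U(Y) = 4 - Y**2 + 2*Y (U(Y) = 3 - (Y*Y + (-1 - 2*Y)) = 3 - (Y**2 + (-1 - 2*Y)) = 3 - (-1 + Y**2 - 2*Y) = 3 + (1 - Y**2 + 2*Y) = 4 - Y**2 + 2*Y)
l = 3009 (l = (4 - 1*9**2 + 2*9)*(-147 + 96) = (4 - 1*81 + 18)*(-51) = (4 - 81 + 18)*(-51) = -59*(-51) = 3009)
1/l = 1/3009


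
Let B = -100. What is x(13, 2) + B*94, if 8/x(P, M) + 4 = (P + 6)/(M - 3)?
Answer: -216208/23 ≈ -9400.3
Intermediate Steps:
x(P, M) = 8/(-4 + (6 + P)/(-3 + M)) (x(P, M) = 8/(-4 + (P + 6)/(M - 3)) = 8/(-4 + (6 + P)/(-3 + M)))
x(13, 2) + B*94 = 8*(-3 + 2)/(18 + 13 - 4*2) - 100*94 = 8*(-1)/(18 + 13 - 8) - 9400 = 8*(-1)/23 - 9400 = 8*(1/23)*(-1) - 9400 = -8/23 - 9400 = -216208/23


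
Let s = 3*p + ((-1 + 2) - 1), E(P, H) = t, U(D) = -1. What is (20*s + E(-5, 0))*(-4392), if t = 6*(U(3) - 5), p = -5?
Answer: 1475712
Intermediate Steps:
t = -36 (t = 6*(-1 - 5) = 6*(-6) = -36)
E(P, H) = -36
s = -15 (s = 3*(-5) + ((-1 + 2) - 1) = -15 + (1 - 1) = -15 + 0 = -15)
(20*s + E(-5, 0))*(-4392) = (20*(-15) - 36)*(-4392) = (-300 - 36)*(-4392) = -336*(-4392) = 1475712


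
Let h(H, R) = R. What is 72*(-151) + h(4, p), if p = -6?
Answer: -10878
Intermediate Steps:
72*(-151) + h(4, p) = 72*(-151) - 6 = -10872 - 6 = -10878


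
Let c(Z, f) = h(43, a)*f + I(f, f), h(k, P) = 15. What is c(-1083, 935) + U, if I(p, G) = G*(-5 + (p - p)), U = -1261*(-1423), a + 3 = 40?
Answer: 1803753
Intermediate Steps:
a = 37 (a = -3 + 40 = 37)
U = 1794403
I(p, G) = -5*G (I(p, G) = G*(-5 + 0) = G*(-5) = -5*G)
c(Z, f) = 10*f (c(Z, f) = 15*f - 5*f = 10*f)
c(-1083, 935) + U = 10*935 + 1794403 = 9350 + 1794403 = 1803753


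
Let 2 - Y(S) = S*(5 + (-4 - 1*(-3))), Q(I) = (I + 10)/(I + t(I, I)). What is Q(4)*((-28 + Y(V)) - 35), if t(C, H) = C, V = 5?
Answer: -567/4 ≈ -141.75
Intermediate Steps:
Q(I) = (10 + I)/(2*I) (Q(I) = (I + 10)/(I + I) = (10 + I)/((2*I)) = (10 + I)*(1/(2*I)) = (10 + I)/(2*I))
Y(S) = 2 - 4*S (Y(S) = 2 - S*(5 + (-4 - 1*(-3))) = 2 - S*(5 + (-4 + 3)) = 2 - S*(5 - 1) = 2 - S*4 = 2 - 4*S)
Q(4)*((-28 + Y(V)) - 35) = ((½)*(10 + 4)/4)*((-28 + (2 - 4*5)) - 35) = ((½)*(¼)*14)*((-28 + (2 - 20)) - 35) = 7*((-28 - 18) - 35)/4 = 7*(-46 - 35)/4 = (7/4)*(-81) = -567/4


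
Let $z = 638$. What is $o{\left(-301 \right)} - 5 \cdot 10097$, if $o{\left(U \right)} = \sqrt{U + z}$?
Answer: $-50485 + \sqrt{337} \approx -50467.0$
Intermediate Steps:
$o{\left(U \right)} = \sqrt{638 + U}$ ($o{\left(U \right)} = \sqrt{U + 638} = \sqrt{638 + U}$)
$o{\left(-301 \right)} - 5 \cdot 10097 = \sqrt{638 - 301} - 5 \cdot 10097 = \sqrt{337} - 50485 = -50485 + \sqrt{337}$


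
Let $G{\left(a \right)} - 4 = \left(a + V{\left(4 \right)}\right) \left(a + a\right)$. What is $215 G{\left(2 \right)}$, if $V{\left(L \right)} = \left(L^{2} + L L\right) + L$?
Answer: $33540$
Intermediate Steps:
$V{\left(L \right)} = L + 2 L^{2}$ ($V{\left(L \right)} = \left(L^{2} + L^{2}\right) + L = 2 L^{2} + L = L + 2 L^{2}$)
$G{\left(a \right)} = 4 + 2 a \left(36 + a\right)$ ($G{\left(a \right)} = 4 + \left(a + 4 \left(1 + 2 \cdot 4\right)\right) \left(a + a\right) = 4 + \left(a + 4 \left(1 + 8\right)\right) 2 a = 4 + \left(a + 4 \cdot 9\right) 2 a = 4 + \left(a + 36\right) 2 a = 4 + \left(36 + a\right) 2 a = 4 + 2 a \left(36 + a\right)$)
$215 G{\left(2 \right)} = 215 \left(4 + 2 \cdot 2^{2} + 72 \cdot 2\right) = 215 \left(4 + 2 \cdot 4 + 144\right) = 215 \left(4 + 8 + 144\right) = 215 \cdot 156 = 33540$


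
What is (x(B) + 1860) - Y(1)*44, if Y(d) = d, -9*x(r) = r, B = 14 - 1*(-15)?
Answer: 16315/9 ≈ 1812.8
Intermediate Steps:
B = 29 (B = 14 + 15 = 29)
x(r) = -r/9
(x(B) + 1860) - Y(1)*44 = (-1/9*29 + 1860) - 44 = (-29/9 + 1860) - 1*44 = 16711/9 - 44 = 16315/9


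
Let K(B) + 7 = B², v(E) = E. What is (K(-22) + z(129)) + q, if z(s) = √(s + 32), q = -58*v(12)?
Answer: -219 + √161 ≈ -206.31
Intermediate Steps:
K(B) = -7 + B²
q = -696 (q = -58*12 = -696)
z(s) = √(32 + s)
(K(-22) + z(129)) + q = ((-7 + (-22)²) + √(32 + 129)) - 696 = ((-7 + 484) + √161) - 696 = (477 + √161) - 696 = -219 + √161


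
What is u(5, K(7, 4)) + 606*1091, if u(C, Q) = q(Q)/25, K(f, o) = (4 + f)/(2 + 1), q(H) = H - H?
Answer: 661146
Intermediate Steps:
q(H) = 0
K(f, o) = 4/3 + f/3 (K(f, o) = (4 + f)/3 = (4 + f)*(⅓) = 4/3 + f/3)
u(C, Q) = 0 (u(C, Q) = 0/25 = 0*(1/25) = 0)
u(5, K(7, 4)) + 606*1091 = 0 + 606*1091 = 0 + 661146 = 661146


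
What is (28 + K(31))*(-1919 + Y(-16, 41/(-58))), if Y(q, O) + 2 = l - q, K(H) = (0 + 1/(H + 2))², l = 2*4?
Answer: -57845221/1089 ≈ -53118.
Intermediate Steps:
l = 8
K(H) = (2 + H)⁻² (K(H) = (0 + 1/(2 + H))² = (1/(2 + H))² = (2 + H)⁻²)
Y(q, O) = 6 - q (Y(q, O) = -2 + (8 - q) = 6 - q)
(28 + K(31))*(-1919 + Y(-16, 41/(-58))) = (28 + (2 + 31)⁻²)*(-1919 + (6 - 1*(-16))) = (28 + 33⁻²)*(-1919 + (6 + 16)) = (28 + 1/1089)*(-1919 + 22) = (30493/1089)*(-1897) = -57845221/1089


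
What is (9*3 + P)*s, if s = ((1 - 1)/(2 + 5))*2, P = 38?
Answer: 0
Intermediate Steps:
s = 0 (s = (0/7)*2 = (0*(⅐))*2 = 0*2 = 0)
(9*3 + P)*s = (9*3 + 38)*0 = (27 + 38)*0 = 65*0 = 0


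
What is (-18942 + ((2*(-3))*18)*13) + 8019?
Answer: -12327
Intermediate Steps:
(-18942 + ((2*(-3))*18)*13) + 8019 = (-18942 - 6*18*13) + 8019 = (-18942 - 108*13) + 8019 = (-18942 - 1404) + 8019 = -20346 + 8019 = -12327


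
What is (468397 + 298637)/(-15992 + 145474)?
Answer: 383517/64741 ≈ 5.9239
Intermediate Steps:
(468397 + 298637)/(-15992 + 145474) = 767034/129482 = 767034*(1/129482) = 383517/64741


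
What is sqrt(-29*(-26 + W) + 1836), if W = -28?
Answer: 9*sqrt(42) ≈ 58.327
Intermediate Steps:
sqrt(-29*(-26 + W) + 1836) = sqrt(-29*(-26 - 28) + 1836) = sqrt(-29*(-54) + 1836) = sqrt(1566 + 1836) = sqrt(3402) = 9*sqrt(42)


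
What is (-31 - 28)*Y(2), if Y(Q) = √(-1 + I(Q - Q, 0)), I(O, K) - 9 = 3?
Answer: -59*√11 ≈ -195.68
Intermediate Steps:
I(O, K) = 12 (I(O, K) = 9 + 3 = 12)
Y(Q) = √11 (Y(Q) = √(-1 + 12) = √11)
(-31 - 28)*Y(2) = (-31 - 28)*√11 = -59*√11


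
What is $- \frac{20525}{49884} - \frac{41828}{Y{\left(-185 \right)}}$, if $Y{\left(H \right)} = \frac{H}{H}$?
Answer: $- \frac{2086568477}{49884} \approx -41828.0$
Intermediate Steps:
$Y{\left(H \right)} = 1$
$- \frac{20525}{49884} - \frac{41828}{Y{\left(-185 \right)}} = - \frac{20525}{49884} - \frac{41828}{1} = \left(-20525\right) \frac{1}{49884} - 41828 = - \frac{20525}{49884} - 41828 = - \frac{2086568477}{49884}$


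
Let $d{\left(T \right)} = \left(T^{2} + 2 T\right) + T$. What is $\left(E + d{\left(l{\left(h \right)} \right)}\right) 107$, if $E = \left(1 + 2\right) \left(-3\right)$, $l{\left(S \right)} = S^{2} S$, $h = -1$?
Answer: $-1177$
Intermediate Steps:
$l{\left(S \right)} = S^{3}$
$d{\left(T \right)} = T^{2} + 3 T$
$E = -9$ ($E = 3 \left(-3\right) = -9$)
$\left(E + d{\left(l{\left(h \right)} \right)}\right) 107 = \left(-9 + \left(-1\right)^{3} \left(3 + \left(-1\right)^{3}\right)\right) 107 = \left(-9 - \left(3 - 1\right)\right) 107 = \left(-9 - 2\right) 107 = \left(-11\right) 107 = -1177$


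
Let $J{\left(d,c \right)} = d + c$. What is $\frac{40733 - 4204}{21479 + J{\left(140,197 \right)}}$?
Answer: $\frac{36529}{21816} \approx 1.6744$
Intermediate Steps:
$J{\left(d,c \right)} = c + d$
$\frac{40733 - 4204}{21479 + J{\left(140,197 \right)}} = \frac{40733 - 4204}{21479 + \left(197 + 140\right)} = \frac{36529}{21479 + 337} = \frac{36529}{21816}$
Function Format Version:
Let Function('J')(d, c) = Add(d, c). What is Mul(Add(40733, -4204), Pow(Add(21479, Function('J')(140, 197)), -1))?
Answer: Rational(36529, 21816) ≈ 1.6744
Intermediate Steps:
Function('J')(d, c) = Add(c, d)
Mul(Add(40733, -4204), Pow(Add(21479, Function('J')(140, 197)), -1)) = Mul(Add(40733, -4204), Pow(Add(21479, Add(197, 140)), -1)) = Mul(36529, Pow(Add(21479, 337), -1)) = Mul(36529, Pow(21816, -1)) = Mul(36529, Rational(1, 21816)) = Rational(36529, 21816)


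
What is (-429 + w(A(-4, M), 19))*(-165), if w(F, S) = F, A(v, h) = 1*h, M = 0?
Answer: 70785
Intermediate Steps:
A(v, h) = h
(-429 + w(A(-4, M), 19))*(-165) = (-429 + 0)*(-165) = -429*(-165) = 70785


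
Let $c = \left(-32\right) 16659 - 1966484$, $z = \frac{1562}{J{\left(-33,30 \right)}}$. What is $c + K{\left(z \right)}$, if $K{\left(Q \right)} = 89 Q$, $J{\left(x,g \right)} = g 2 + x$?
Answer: $- \frac{67349426}{27} \approx -2.4944 \cdot 10^{6}$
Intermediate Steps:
$J{\left(x,g \right)} = x + 2 g$ ($J{\left(x,g \right)} = 2 g + x = x + 2 g$)
$z = \frac{1562}{27}$ ($z = \frac{1562}{-33 + 2 \cdot 30} = \frac{1562}{-33 + 60} = \frac{1562}{27} \approx 57.852$)
$c = -2499572$ ($c = -533088 - 1966484 = -2499572$)
$c + K{\left(z \right)} = -2499572 + 89 \cdot \frac{1562}{27} = -2499572 + \frac{139018}{27} = - \frac{67349426}{27}$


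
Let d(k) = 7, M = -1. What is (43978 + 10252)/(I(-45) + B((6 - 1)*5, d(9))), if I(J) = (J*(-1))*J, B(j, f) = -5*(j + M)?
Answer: -986/39 ≈ -25.282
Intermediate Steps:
B(j, f) = 5 - 5*j (B(j, f) = -5*(j - 1) = -5*(-1 + j) = 5 - 5*j)
I(J) = -J**2 (I(J) = (-J)*J = -J**2)
(43978 + 10252)/(I(-45) + B((6 - 1)*5, d(9))) = (43978 + 10252)/(-1*(-45)**2 + (5 - 5*(6 - 1)*5)) = 54230/(-1*2025 + (5 - 25*5)) = 54230/(-2025 + (5 - 5*25)) = 54230/(-2025 + (5 - 125)) = 54230/(-2025 - 120) = 54230/(-2145) = 54230*(-1/2145) = -986/39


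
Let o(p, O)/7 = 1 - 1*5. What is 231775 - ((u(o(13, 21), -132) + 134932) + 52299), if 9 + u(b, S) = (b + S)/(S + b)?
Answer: 44552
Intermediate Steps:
o(p, O) = -28 (o(p, O) = 7*(1 - 1*5) = 7*(1 - 5) = 7*(-4) = -28)
u(b, S) = -8 (u(b, S) = -9 + (b + S)/(S + b) = -9 + (S + b)/(S + b) = -9 + 1 = -8)
231775 - ((u(o(13, 21), -132) + 134932) + 52299) = 231775 - ((-8 + 134932) + 52299) = 231775 - (134924 + 52299) = 231775 - 1*187223 = 231775 - 187223 = 44552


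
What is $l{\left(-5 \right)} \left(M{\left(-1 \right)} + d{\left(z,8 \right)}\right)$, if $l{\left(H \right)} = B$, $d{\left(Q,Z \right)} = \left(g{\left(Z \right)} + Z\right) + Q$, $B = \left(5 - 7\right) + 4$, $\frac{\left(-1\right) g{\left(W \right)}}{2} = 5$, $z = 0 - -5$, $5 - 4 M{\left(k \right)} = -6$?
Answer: $\frac{23}{2} \approx 11.5$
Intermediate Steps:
$M{\left(k \right)} = \frac{11}{4}$ ($M{\left(k \right)} = \frac{5}{4} - - \frac{3}{2} = \frac{5}{4} + \frac{3}{2} = \frac{11}{4}$)
$z = 5$ ($z = 0 + 5 = 5$)
$g{\left(W \right)} = -10$ ($g{\left(W \right)} = \left(-2\right) 5 = -10$)
$B = 2$ ($B = \left(5 - 7\right) + 4 = -2 + 4 = 2$)
$d{\left(Q,Z \right)} = -10 + Q + Z$ ($d{\left(Q,Z \right)} = \left(-10 + Z\right) + Q = -10 + Q + Z$)
$l{\left(H \right)} = 2$
$l{\left(-5 \right)} \left(M{\left(-1 \right)} + d{\left(z,8 \right)}\right) = 2 \left(\frac{11}{4} + \left(-10 + 5 + 8\right)\right) = 2 \left(\frac{11}{4} + 3\right) = 2 \cdot \frac{23}{4} = \frac{23}{2}$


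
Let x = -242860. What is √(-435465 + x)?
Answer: 5*I*√27133 ≈ 823.6*I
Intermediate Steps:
√(-435465 + x) = √(-435465 - 242860) = √(-678325) = 5*I*√27133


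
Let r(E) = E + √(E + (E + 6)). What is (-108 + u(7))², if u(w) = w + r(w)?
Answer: 8856 - 376*√5 ≈ 8015.2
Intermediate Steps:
r(E) = E + √(6 + 2*E) (r(E) = E + √(E + (6 + E)) = E + √(6 + 2*E))
u(w) = √(6 + 2*w) + 2*w (u(w) = w + (w + √(6 + 2*w)) = √(6 + 2*w) + 2*w)
(-108 + u(7))² = (-108 + (√(6 + 2*7) + 2*7))² = (-108 + (√(6 + 14) + 14))² = (-108 + (√20 + 14))² = (-108 + (2*√5 + 14))² = (-108 + (14 + 2*√5))² = (-94 + 2*√5)²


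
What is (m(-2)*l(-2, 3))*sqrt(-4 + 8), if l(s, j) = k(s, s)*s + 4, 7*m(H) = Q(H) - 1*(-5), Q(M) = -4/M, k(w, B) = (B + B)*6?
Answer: 104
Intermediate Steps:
k(w, B) = 12*B (k(w, B) = (2*B)*6 = 12*B)
m(H) = 5/7 - 4/(7*H) (m(H) = (-4/H - 1*(-5))/7 = (-4/H + 5)/7 = (5 - 4/H)/7 = 5/7 - 4/(7*H))
l(s, j) = 4 + 12*s**2 (l(s, j) = (12*s)*s + 4 = 12*s**2 + 4 = 4 + 12*s**2)
(m(-2)*l(-2, 3))*sqrt(-4 + 8) = (((1/7)*(-4 + 5*(-2))/(-2))*(4 + 12*(-2)**2))*sqrt(-4 + 8) = (((1/7)*(-1/2)*(-4 - 10))*(4 + 12*4))*sqrt(4) = (((1/7)*(-1/2)*(-14))*(4 + 48))*2 = (1*52)*2 = 52*2 = 104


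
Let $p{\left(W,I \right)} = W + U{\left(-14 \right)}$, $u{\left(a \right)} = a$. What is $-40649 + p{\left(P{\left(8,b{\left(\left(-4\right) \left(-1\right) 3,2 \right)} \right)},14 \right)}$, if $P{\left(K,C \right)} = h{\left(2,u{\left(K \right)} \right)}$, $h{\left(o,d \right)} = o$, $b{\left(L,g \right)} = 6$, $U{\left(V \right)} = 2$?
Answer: $-40645$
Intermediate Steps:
$P{\left(K,C \right)} = 2$
$p{\left(W,I \right)} = 2 + W$ ($p{\left(W,I \right)} = W + 2 = 2 + W$)
$-40649 + p{\left(P{\left(8,b{\left(\left(-4\right) \left(-1\right) 3,2 \right)} \right)},14 \right)} = -40649 + \left(2 + 2\right) = -40649 + 4 = -40645$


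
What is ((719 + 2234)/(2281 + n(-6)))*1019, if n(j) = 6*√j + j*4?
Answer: 6791554499/5094265 - 18054642*I*√6/5094265 ≈ 1333.2 - 8.6813*I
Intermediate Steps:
n(j) = 4*j + 6*√j (n(j) = 6*√j + 4*j = 4*j + 6*√j)
((719 + 2234)/(2281 + n(-6)))*1019 = ((719 + 2234)/(2281 + (4*(-6) + 6*√(-6))))*1019 = (2953/(2281 + (-24 + 6*(I*√6))))*1019 = (2953/(2281 + (-24 + 6*I*√6)))*1019 = (2953/(2257 + 6*I*√6))*1019 = 3009107/(2257 + 6*I*√6)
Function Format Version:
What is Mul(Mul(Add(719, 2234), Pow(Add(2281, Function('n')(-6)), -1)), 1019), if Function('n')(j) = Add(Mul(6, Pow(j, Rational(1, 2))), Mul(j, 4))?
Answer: Add(Rational(6791554499, 5094265), Mul(Rational(-18054642, 5094265), I, Pow(6, Rational(1, 2)))) ≈ Add(1333.2, Mul(-8.6813, I))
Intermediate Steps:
Function('n')(j) = Add(Mul(4, j), Mul(6, Pow(j, Rational(1, 2)))) (Function('n')(j) = Add(Mul(6, Pow(j, Rational(1, 2))), Mul(4, j)) = Add(Mul(4, j), Mul(6, Pow(j, Rational(1, 2)))))
Mul(Mul(Add(719, 2234), Pow(Add(2281, Function('n')(-6)), -1)), 1019) = Mul(Mul(Add(719, 2234), Pow(Add(2281, Add(Mul(4, -6), Mul(6, Pow(-6, Rational(1, 2))))), -1)), 1019) = Mul(Mul(2953, Pow(Add(2281, Add(-24, Mul(6, Mul(I, Pow(6, Rational(1, 2)))))), -1)), 1019) = Mul(Mul(2953, Pow(Add(2281, Add(-24, Mul(6, I, Pow(6, Rational(1, 2))))), -1)), 1019) = Mul(Mul(2953, Pow(Add(2257, Mul(6, I, Pow(6, Rational(1, 2)))), -1)), 1019) = Mul(3009107, Pow(Add(2257, Mul(6, I, Pow(6, Rational(1, 2)))), -1))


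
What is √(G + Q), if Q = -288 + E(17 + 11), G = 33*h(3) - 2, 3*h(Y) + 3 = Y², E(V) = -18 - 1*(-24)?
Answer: I*√218 ≈ 14.765*I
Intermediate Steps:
E(V) = 6 (E(V) = -18 + 24 = 6)
h(Y) = -1 + Y²/3
G = 64 (G = 33*(-1 + (⅓)*3²) - 2 = 33*(-1 + (⅓)*9) - 2 = 33*(-1 + 3) - 2 = 33*2 - 2 = 66 - 2 = 64)
Q = -282 (Q = -288 + 6 = -282)
√(G + Q) = √(64 - 282) = √(-218) = I*√218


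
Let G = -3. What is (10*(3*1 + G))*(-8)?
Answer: 0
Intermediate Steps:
(10*(3*1 + G))*(-8) = (10*(3*1 - 3))*(-8) = (10*(3 - 3))*(-8) = (10*0)*(-8) = 0*(-8) = 0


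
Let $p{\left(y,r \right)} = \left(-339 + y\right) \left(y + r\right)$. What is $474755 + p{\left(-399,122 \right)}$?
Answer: $679181$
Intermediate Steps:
$p{\left(y,r \right)} = \left(-339 + y\right) \left(r + y\right)$
$474755 + p{\left(-399,122 \right)} = 474755 + \left(\left(-399\right)^{2} - 41358 - -135261 + 122 \left(-399\right)\right) = 474755 + \left(159201 - 41358 + 135261 - 48678\right) = 474755 + 204426 = 679181$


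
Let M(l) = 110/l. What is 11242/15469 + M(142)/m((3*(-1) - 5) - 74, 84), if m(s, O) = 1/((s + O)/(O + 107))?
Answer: 154154352/209775109 ≈ 0.73486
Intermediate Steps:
m(s, O) = (107 + O)/(O + s) (m(s, O) = 1/((O + s)/(107 + O)) = (107 + O)/(O + s))
11242/15469 + M(142)/m((3*(-1) - 5) - 74, 84) = 11242/15469 + (110/142)/(((107 + 84)/(84 + ((3*(-1) - 5) - 74)))) = 11242*(1/15469) + (110*(1/142))/((191/(84 + ((-3 - 5) - 74)))) = 11242/15469 + 55/(71*((191/(84 + (-8 - 74))))) = 11242/15469 + 55/(71*((191/(84 - 82)))) = 11242/15469 + 55/(71*((191/2))) = 11242/15469 + 55/(71*(((½)*191))) = 11242/15469 + 55/(71*(191/2)) = 11242/15469 + (55/71)*(2/191) = 11242/15469 + 110/13561 = 154154352/209775109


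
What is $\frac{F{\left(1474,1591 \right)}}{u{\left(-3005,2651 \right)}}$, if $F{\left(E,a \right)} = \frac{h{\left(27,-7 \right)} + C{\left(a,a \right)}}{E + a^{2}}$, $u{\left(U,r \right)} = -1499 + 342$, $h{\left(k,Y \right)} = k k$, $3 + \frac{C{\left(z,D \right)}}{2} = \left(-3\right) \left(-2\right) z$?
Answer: $- \frac{3963}{586079507} \approx -6.7619 \cdot 10^{-6}$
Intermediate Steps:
$C{\left(z,D \right)} = -6 + 12 z$ ($C{\left(z,D \right)} = -6 + 2 \left(-3\right) \left(-2\right) z = -6 + 2 \cdot 6 z = -6 + 12 z$)
$h{\left(k,Y \right)} = k^{2}$
$u{\left(U,r \right)} = -1157$
$F{\left(E,a \right)} = \frac{723 + 12 a}{E + a^{2}}$ ($F{\left(E,a \right)} = \frac{27^{2} + \left(-6 + 12 a\right)}{E + a^{2}} = \frac{729 + \left(-6 + 12 a\right)}{E + a^{2}} = \frac{723 + 12 a}{E + a^{2}}$)
$\frac{F{\left(1474,1591 \right)}}{u{\left(-3005,2651 \right)}} = \frac{3 \frac{1}{1474 + 1591^{2}} \left(241 + 4 \cdot 1591\right)}{-1157} = \frac{3 \left(241 + 6364\right)}{1474 + 2531281} \left(- \frac{1}{1157}\right) = 3 \cdot \frac{1}{2532755} \cdot 6605 \left(- \frac{1}{1157}\right) = \frac{3963}{506551} \left(- \frac{1}{1157}\right) = - \frac{3963}{586079507}$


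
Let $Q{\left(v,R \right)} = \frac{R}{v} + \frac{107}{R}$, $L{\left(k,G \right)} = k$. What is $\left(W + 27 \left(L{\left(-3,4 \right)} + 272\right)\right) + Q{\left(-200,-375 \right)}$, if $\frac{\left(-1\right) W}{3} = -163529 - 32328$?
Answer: $\frac{1784506769}{3000} \approx 5.9484 \cdot 10^{5}$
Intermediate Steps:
$W = 587571$ ($W = - 3 \left(-163529 - 32328\right) = \left(-3\right) \left(-195857\right) = 587571$)
$Q{\left(v,R \right)} = \frac{107}{R} + \frac{R}{v}$
$\left(W + 27 \left(L{\left(-3,4 \right)} + 272\right)\right) + Q{\left(-200,-375 \right)} = \left(587571 + 27 \left(-3 + 272\right)\right) + \left(\frac{107}{-375} - \frac{375}{-200}\right) = \left(587571 + 27 \cdot 269\right) + \left(107 \left(- \frac{1}{375}\right) - - \frac{15}{8}\right) = \left(587571 + 7263\right) + \left(- \frac{107}{375} + \frac{15}{8}\right) = 594834 + \frac{4769}{3000} = \frac{1784506769}{3000}$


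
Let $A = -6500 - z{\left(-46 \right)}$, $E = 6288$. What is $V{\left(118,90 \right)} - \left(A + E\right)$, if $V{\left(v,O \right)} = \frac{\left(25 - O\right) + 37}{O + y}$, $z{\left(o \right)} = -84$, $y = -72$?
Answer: $\frac{1138}{9} \approx 126.44$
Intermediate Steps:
$V{\left(v,O \right)} = \frac{62 - O}{-72 + O}$ ($V{\left(v,O \right)} = \frac{\left(25 - O\right) + 37}{O - 72} = \frac{62 - O}{-72 + O}$)
$A = -6416$ ($A = -6500 - -84 = -6500 + 84 = -6416$)
$V{\left(118,90 \right)} - \left(A + E\right) = \frac{62 - 90}{-72 + 90} - \left(-6416 + 6288\right) = \frac{62 - 90}{18} - -128 = \frac{1}{18} \left(-28\right) + 128 = - \frac{14}{9} + 128 = \frac{1138}{9}$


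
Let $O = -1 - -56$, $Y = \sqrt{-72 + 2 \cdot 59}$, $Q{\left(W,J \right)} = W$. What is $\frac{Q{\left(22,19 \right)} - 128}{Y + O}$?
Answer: $- \frac{5830}{2979} + \frac{106 \sqrt{46}}{2979} \approx -1.7157$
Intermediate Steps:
$Y = \sqrt{46}$ ($Y = \sqrt{-72 + 118} = \sqrt{46} \approx 6.7823$)
$O = 55$ ($O = -1 + 56 = 55$)
$\frac{Q{\left(22,19 \right)} - 128}{Y + O} = \frac{22 - 128}{\sqrt{46} + 55} = - \frac{106}{55 + \sqrt{46}}$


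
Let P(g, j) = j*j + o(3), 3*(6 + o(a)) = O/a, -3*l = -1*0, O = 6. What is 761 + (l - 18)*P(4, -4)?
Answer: 569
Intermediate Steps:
l = 0 (l = -(-1)*0/3 = -⅓*0 = 0)
o(a) = -6 + 2/a (o(a) = -6 + (6/a)/3 = -6 + 2/a)
P(g, j) = -16/3 + j² (P(g, j) = j*j + (-6 + 2/3) = j² + (-6 + 2*(⅓)) = j² + (-6 + ⅔) = j² - 16/3 = -16/3 + j²)
761 + (l - 18)*P(4, -4) = 761 + (0 - 18)*(-16/3 + (-4)²) = 761 - 18*(-16/3 + 16) = 761 - 18*32/3 = 761 - 192 = 569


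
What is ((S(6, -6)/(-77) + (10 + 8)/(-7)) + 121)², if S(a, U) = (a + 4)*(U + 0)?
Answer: 84254041/5929 ≈ 14211.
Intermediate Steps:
S(a, U) = U*(4 + a) (S(a, U) = (4 + a)*U = U*(4 + a))
((S(6, -6)/(-77) + (10 + 8)/(-7)) + 121)² = ((-6*(4 + 6)/(-77) + (10 + 8)/(-7)) + 121)² = ((-6*10*(-1/77) + 18*(-⅐)) + 121)² = ((-60*(-1/77) - 18/7) + 121)² = ((60/77 - 18/7) + 121)² = (-138/77 + 121)² = (9179/77)² = 84254041/5929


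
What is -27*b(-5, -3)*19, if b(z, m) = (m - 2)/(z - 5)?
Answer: -513/2 ≈ -256.50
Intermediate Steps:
b(z, m) = (-2 + m)/(-5 + z)
-27*b(-5, -3)*19 = -27*(-2 - 3)/(-5 - 5)*19 = -27*(-5)/(-10)*19 = -(-27)*(-5)/10*19 = -27*½*19 = -27/2*19 = -513/2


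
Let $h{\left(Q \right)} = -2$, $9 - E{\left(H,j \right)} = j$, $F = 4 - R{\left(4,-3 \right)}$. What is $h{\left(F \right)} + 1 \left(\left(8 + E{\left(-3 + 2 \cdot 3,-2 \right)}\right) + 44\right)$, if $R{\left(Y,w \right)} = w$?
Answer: $61$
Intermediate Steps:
$F = 7$ ($F = 4 - -3 = 4 + 3 = 7$)
$E{\left(H,j \right)} = 9 - j$
$h{\left(F \right)} + 1 \left(\left(8 + E{\left(-3 + 2 \cdot 3,-2 \right)}\right) + 44\right) = -2 + 1 \left(\left(8 + \left(9 - -2\right)\right) + 44\right) = -2 + 1 \left(\left(8 + \left(9 + 2\right)\right) + 44\right) = -2 + 1 \left(\left(8 + 11\right) + 44\right) = -2 + 1 \left(19 + 44\right) = -2 + 1 \cdot 63 = -2 + 63 = 61$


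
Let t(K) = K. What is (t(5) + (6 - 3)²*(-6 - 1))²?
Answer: 3364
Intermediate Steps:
(t(5) + (6 - 3)²*(-6 - 1))² = (5 + (6 - 3)²*(-6 - 1))² = (5 + 3²*(-7))² = (5 + 9*(-7))² = (5 - 63)² = (-58)² = 3364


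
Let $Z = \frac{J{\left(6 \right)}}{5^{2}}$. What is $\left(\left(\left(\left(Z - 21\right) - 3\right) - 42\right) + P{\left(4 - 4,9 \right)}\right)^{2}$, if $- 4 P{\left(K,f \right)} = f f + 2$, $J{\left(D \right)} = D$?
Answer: $\frac{74839801}{10000} \approx 7484.0$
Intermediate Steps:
$Z = \frac{6}{25}$ ($Z = \frac{6}{5^{2}} = \frac{6}{25} \approx 0.24$)
$P{\left(K,f \right)} = - \frac{1}{2} - \frac{f^{2}}{4}$ ($P{\left(K,f \right)} = - \frac{f f + 2}{4} = - \frac{f^{2} + 2}{4} = - \frac{2 + f^{2}}{4} = - \frac{1}{2} - \frac{f^{2}}{4}$)
$\left(\left(\left(\left(Z - 21\right) - 3\right) - 42\right) + P{\left(4 - 4,9 \right)}\right)^{2} = \left(\left(\left(\left(\frac{6}{25} - 21\right) - 3\right) - 42\right) - \left(\frac{1}{2} + \frac{9^{2}}{4}\right)\right)^{2} = \left(\left(\left(- \frac{519}{25} - 3\right) - 42\right) - \frac{83}{4}\right)^{2} = \left(\left(- \frac{594}{25} - 42\right) - \frac{83}{4}\right)^{2} = \left(- \frac{1644}{25} - \frac{83}{4}\right)^{2} = \left(- \frac{8651}{100}\right)^{2} = \frac{74839801}{10000}$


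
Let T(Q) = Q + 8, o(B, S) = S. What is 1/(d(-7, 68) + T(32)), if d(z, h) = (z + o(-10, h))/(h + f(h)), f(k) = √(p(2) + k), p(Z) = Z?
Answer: 186308/7621961 + 61*√70/7621961 ≈ 0.024511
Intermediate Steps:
f(k) = √(2 + k)
T(Q) = 8 + Q
d(z, h) = (h + z)/(h + √(2 + h)) (d(z, h) = (z + h)/(h + √(2 + h)) = (h + z)/(h + √(2 + h)))
1/(d(-7, 68) + T(32)) = 1/((68 - 7)/(68 + √(2 + 68)) + (8 + 32)) = 1/(61/(68 + √70) + 40) = 1/(40 + 61/(68 + √70))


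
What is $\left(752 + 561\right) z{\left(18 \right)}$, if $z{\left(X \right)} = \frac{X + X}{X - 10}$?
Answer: $\frac{11817}{2} \approx 5908.5$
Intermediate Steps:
$z{\left(X \right)} = \frac{2 X}{-10 + X}$
$\left(752 + 561\right) z{\left(18 \right)} = \left(752 + 561\right) 2 \cdot 18 \frac{1}{-10 + 18} = 1313 \cdot 2 \cdot 18 \cdot \frac{1}{8} = 1313 \cdot \frac{9}{2} = \frac{11817}{2}$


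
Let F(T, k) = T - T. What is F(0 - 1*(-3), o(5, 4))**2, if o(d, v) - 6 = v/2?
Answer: 0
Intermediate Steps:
o(d, v) = 6 + v/2
F(T, k) = 0
F(0 - 1*(-3), o(5, 4))**2 = 0**2 = 0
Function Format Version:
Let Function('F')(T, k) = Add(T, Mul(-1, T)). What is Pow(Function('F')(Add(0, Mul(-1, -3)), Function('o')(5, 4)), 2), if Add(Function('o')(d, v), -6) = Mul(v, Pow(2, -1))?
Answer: 0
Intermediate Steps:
Function('o')(d, v) = Add(6, Mul(Rational(1, 2), v)) (Function('o')(d, v) = Add(6, Mul(v, Pow(2, -1))) = Add(6, Mul(v, Rational(1, 2))) = Add(6, Mul(Rational(1, 2), v)))
Function('F')(T, k) = 0
Pow(Function('F')(Add(0, Mul(-1, -3)), Function('o')(5, 4)), 2) = Pow(0, 2) = 0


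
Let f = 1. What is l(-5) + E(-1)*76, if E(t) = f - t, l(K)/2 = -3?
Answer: 146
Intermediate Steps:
l(K) = -6 (l(K) = 2*(-3) = -6)
E(t) = 1 - t
l(-5) + E(-1)*76 = -6 + (1 - 1*(-1))*76 = -6 + (1 + 1)*76 = -6 + 2*76 = -6 + 152 = 146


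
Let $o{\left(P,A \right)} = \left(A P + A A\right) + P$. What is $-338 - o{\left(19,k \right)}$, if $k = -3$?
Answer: $-309$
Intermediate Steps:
$o{\left(P,A \right)} = P + A^{2} + A P$ ($o{\left(P,A \right)} = \left(A P + A^{2}\right) + P = \left(A^{2} + A P\right) + P = P + A^{2} + A P$)
$-338 - o{\left(19,k \right)} = -338 - \left(19 + \left(-3\right)^{2} - 57\right) = -338 - \left(19 + 9 - 57\right) = -338 - -29 = -338 + 29 = -309$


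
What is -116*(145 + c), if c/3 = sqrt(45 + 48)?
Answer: -16820 - 348*sqrt(93) ≈ -20176.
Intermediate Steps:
c = 3*sqrt(93) (c = 3*sqrt(45 + 48) = 3*sqrt(93) ≈ 28.931)
-116*(145 + c) = -116*(145 + 3*sqrt(93)) = -16820 - 348*sqrt(93)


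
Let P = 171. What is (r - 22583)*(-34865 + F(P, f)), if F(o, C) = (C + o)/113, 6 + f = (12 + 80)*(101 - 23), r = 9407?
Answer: 51813355104/113 ≈ 4.5853e+8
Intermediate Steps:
f = 7170 (f = -6 + (12 + 80)*(101 - 23) = -6 + 92*78 = -6 + 7176 = 7170)
F(o, C) = C/113 + o/113 (F(o, C) = (C + o)*(1/113) = C/113 + o/113)
(r - 22583)*(-34865 + F(P, f)) = (9407 - 22583)*(-34865 + ((1/113)*7170 + (1/113)*171)) = -13176*(-34865 + (7170/113 + 171/113)) = -13176*(-34865 + 7341/113) = -13176*(-3932404/113) = 51813355104/113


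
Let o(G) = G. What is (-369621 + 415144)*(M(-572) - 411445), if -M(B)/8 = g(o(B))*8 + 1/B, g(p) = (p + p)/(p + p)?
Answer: -2678836670555/143 ≈ -1.8733e+10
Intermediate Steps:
g(p) = 1 (g(p) = (2*p)/((2*p)) = (2*p)*(1/(2*p)) = 1)
M(B) = -64 - 8/B (M(B) = -8*(1*8 + 1/B) = -8*(8 + 1/B) = -64 - 8/B)
(-369621 + 415144)*(M(-572) - 411445) = (-369621 + 415144)*((-64 - 8/(-572)) - 411445) = 45523*((-64 - 8*(-1/572)) - 411445) = 45523*((-64 + 2/143) - 411445) = 45523*(-9150/143 - 411445) = 45523*(-58845785/143) = -2678836670555/143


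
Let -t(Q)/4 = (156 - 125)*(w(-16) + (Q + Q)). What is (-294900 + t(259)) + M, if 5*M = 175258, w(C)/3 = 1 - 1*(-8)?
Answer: -1637142/5 ≈ -3.2743e+5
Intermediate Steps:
w(C) = 27 (w(C) = 3*(1 - 1*(-8)) = 3*(1 + 8) = 3*9 = 27)
M = 175258/5 (M = (1/5)*175258 = 175258/5 ≈ 35052.)
t(Q) = -3348 - 248*Q (t(Q) = -4*(156 - 125)*(27 + (Q + Q)) = -124*(27 + 2*Q) = -4*(837 + 62*Q) = -3348 - 248*Q)
(-294900 + t(259)) + M = (-294900 + (-3348 - 248*259)) + 175258/5 = (-294900 + (-3348 - 64232)) + 175258/5 = (-294900 - 67580) + 175258/5 = -362480 + 175258/5 = -1637142/5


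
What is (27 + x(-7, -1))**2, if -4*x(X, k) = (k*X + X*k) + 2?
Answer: 529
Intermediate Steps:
x(X, k) = -1/2 - X*k/2 (x(X, k) = -((k*X + X*k) + 2)/4 = -((X*k + X*k) + 2)/4 = -(2*X*k + 2)/4 = -(2 + 2*X*k)/4 = -1/2 - X*k/2)
(27 + x(-7, -1))**2 = (27 + (-1/2 - 1/2*(-7)*(-1)))**2 = (27 + (-1/2 - 7/2))**2 = (27 - 4)**2 = 23**2 = 529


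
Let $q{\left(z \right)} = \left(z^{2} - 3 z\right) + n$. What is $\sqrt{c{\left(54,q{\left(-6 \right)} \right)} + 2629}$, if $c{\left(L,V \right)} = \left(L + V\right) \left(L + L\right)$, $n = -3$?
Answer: $\sqrt{13969} \approx 118.19$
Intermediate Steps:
$q{\left(z \right)} = -3 + z^{2} - 3 z$ ($q{\left(z \right)} = \left(z^{2} - 3 z\right) - 3 = -3 + z^{2} - 3 z$)
$c{\left(L,V \right)} = 2 L \left(L + V\right)$ ($c{\left(L,V \right)} = \left(L + V\right) 2 L = 2 L \left(L + V\right)$)
$\sqrt{c{\left(54,q{\left(-6 \right)} \right)} + 2629} = \sqrt{2 \cdot 54 \left(54 - \left(-15 - 36\right)\right) + 2629} = \sqrt{2 \cdot 54 \left(54 + \left(-3 + 36 + 18\right)\right) + 2629} = \sqrt{2 \cdot 54 \left(54 + 51\right) + 2629} = \sqrt{2 \cdot 54 \cdot 105 + 2629} = \sqrt{11340 + 2629} = \sqrt{13969}$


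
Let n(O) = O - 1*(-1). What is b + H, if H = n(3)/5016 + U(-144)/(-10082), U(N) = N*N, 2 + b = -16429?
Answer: -103880149865/6321414 ≈ -16433.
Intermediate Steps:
b = -16431 (b = -2 - 16429 = -16431)
n(O) = 1 + O (n(O) = O + 1 = 1 + O)
U(N) = N**2
H = -12996431/6321414 (H = (1 + 3)/5016 + (-144)**2/(-10082) = 4*(1/5016) + 20736*(-1/10082) = 1/1254 - 10368/5041 = -12996431/6321414 ≈ -2.0559)
b + H = -16431 - 12996431/6321414 = -103880149865/6321414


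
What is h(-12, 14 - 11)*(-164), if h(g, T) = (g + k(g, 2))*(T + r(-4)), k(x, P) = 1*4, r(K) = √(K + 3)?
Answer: 3936 + 1312*I ≈ 3936.0 + 1312.0*I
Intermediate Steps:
r(K) = √(3 + K)
k(x, P) = 4
h(g, T) = (4 + g)*(I + T) (h(g, T) = (g + 4)*(T + √(3 - 4)) = (4 + g)*(T + √(-1)) = (4 + g)*(T + I) = (4 + g)*(I + T))
h(-12, 14 - 11)*(-164) = (4*I + 4*(14 - 11) + I*(-12) + (14 - 11)*(-12))*(-164) = (4*I + 4*3 - 12*I + 3*(-12))*(-164) = (4*I + 12 - 12*I - 36)*(-164) = (-24 - 8*I)*(-164) = 3936 + 1312*I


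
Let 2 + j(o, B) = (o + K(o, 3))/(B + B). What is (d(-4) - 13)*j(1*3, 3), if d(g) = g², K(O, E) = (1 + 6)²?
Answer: 20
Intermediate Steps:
K(O, E) = 49 (K(O, E) = 7² = 49)
j(o, B) = -2 + (49 + o)/(2*B) (j(o, B) = -2 + (o + 49)/(B + B) = -2 + (49 + o)/((2*B)) = -2 + (49 + o)*(1/(2*B)) = -2 + (49 + o)/(2*B))
(d(-4) - 13)*j(1*3, 3) = ((-4)² - 13)*((½)*(49 + 1*3 - 4*3)/3) = (16 - 13)*((½)*(⅓)*(49 + 3 - 12)) = 3*((½)*(⅓)*40) = 3*(20/3) = 20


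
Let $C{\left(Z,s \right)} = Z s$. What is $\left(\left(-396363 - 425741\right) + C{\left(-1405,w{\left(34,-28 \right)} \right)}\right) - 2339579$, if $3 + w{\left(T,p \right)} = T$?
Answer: $-3205238$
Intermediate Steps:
$w{\left(T,p \right)} = -3 + T$
$\left(\left(-396363 - 425741\right) + C{\left(-1405,w{\left(34,-28 \right)} \right)}\right) - 2339579 = \left(\left(-396363 - 425741\right) - 1405 \left(-3 + 34\right)\right) - 2339579 = \left(\left(-396363 - 425741\right) - 43555\right) - 2339579 = \left(-822104 - 43555\right) - 2339579 = -865659 - 2339579 = -3205238$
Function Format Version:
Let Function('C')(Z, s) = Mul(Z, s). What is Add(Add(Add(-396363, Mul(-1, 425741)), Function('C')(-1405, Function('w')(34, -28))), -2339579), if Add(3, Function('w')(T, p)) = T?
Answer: -3205238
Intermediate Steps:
Function('w')(T, p) = Add(-3, T)
Add(Add(Add(-396363, Mul(-1, 425741)), Function('C')(-1405, Function('w')(34, -28))), -2339579) = Add(Add(Add(-396363, Mul(-1, 425741)), Mul(-1405, Add(-3, 34))), -2339579) = Add(Add(Add(-396363, -425741), Mul(-1405, 31)), -2339579) = Add(Add(-822104, -43555), -2339579) = Add(-865659, -2339579) = -3205238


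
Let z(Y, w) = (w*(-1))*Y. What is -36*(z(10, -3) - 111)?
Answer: 2916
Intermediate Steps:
z(Y, w) = -Y*w (z(Y, w) = (-w)*Y = -Y*w)
-36*(z(10, -3) - 111) = -36*(-1*10*(-3) - 111) = -36*(30 - 111) = -36*(-81) = 2916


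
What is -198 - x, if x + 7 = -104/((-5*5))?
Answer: -4879/25 ≈ -195.16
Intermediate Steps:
x = -71/25 (x = -7 - 104/((-5*5)) = -7 - 104/(-25) = -7 - 104*(-1/25) = -7 + 104/25 = -71/25 ≈ -2.8400)
-198 - x = -198 - 1*(-71/25) = -198 + 71/25 = -4879/25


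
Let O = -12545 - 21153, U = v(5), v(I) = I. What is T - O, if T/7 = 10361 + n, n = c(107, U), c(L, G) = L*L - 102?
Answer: 185654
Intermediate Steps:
U = 5
O = -33698
c(L, G) = -102 + L**2 (c(L, G) = L**2 - 102 = -102 + L**2)
n = 11347 (n = -102 + 107**2 = -102 + 11449 = 11347)
T = 151956 (T = 7*(10361 + 11347) = 7*21708 = 151956)
T - O = 151956 - 1*(-33698) = 151956 + 33698 = 185654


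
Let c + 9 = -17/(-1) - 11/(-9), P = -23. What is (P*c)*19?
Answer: -36271/9 ≈ -4030.1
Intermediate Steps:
c = 83/9 (c = -9 + (-17/(-1) - 11/(-9)) = -9 + (-17*(-1) - 11*(-1/9)) = -9 + (17 + 11/9) = -9 + 164/9 = 83/9 ≈ 9.2222)
(P*c)*19 = -23*83/9*19 = -1909/9*19 = -36271/9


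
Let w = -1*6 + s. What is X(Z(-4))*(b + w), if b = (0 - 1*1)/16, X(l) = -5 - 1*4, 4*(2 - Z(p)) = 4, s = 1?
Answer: 729/16 ≈ 45.563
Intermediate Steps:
Z(p) = 1 (Z(p) = 2 - ¼*4 = 2 - 1 = 1)
w = -5 (w = -1*6 + 1 = -6 + 1 = -5)
X(l) = -9 (X(l) = -5 - 4 = -9)
b = -1/16 (b = (0 - 1)*(1/16) = -1*1/16 = -1/16 ≈ -0.062500)
X(Z(-4))*(b + w) = -9*(-1/16 - 5) = -9*(-81/16) = 729/16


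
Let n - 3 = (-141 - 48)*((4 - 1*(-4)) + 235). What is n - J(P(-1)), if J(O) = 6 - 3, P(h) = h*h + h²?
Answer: -45927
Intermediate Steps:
P(h) = 2*h² (P(h) = h² + h² = 2*h²)
J(O) = 3
n = -45924 (n = 3 + (-141 - 48)*((4 - 1*(-4)) + 235) = 3 - 189*((4 + 4) + 235) = 3 - 189*(8 + 235) = 3 - 189*243 = 3 - 45927 = -45924)
n - J(P(-1)) = -45924 - 1*3 = -45924 - 3 = -45927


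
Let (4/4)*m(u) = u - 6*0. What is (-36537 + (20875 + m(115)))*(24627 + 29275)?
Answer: -838014394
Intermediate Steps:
m(u) = u (m(u) = u - 6*0 = u + 0 = u)
(-36537 + (20875 + m(115)))*(24627 + 29275) = (-36537 + (20875 + 115))*(24627 + 29275) = (-36537 + 20990)*53902 = -15547*53902 = -838014394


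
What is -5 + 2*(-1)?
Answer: -7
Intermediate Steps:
-5 + 2*(-1) = -5 - 2 = -7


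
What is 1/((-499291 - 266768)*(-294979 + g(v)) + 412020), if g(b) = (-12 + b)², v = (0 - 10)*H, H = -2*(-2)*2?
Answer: 1/219487806405 ≈ 4.5561e-12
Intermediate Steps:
H = 8 (H = 4*2 = 8)
v = -80 (v = (0 - 10)*8 = -10*8 = -80)
1/((-499291 - 266768)*(-294979 + g(v)) + 412020) = 1/((-499291 - 266768)*(-294979 + (-12 - 80)²) + 412020) = 1/(-766059*(-294979 + (-92)²) + 412020) = 1/(-766059*(-294979 + 8464) + 412020) = 1/(-766059*(-286515) + 412020) = 1/(219487394385 + 412020) = 1/219487806405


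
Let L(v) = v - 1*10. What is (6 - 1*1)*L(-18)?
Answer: -140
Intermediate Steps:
L(v) = -10 + v (L(v) = v - 10 = -10 + v)
(6 - 1*1)*L(-18) = (6 - 1*1)*(-10 - 18) = (6 - 1)*(-28) = 5*(-28) = -140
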